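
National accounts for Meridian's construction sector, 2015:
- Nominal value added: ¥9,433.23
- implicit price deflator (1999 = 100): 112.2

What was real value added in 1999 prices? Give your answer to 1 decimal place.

¥8,407.5

Real value added = Nominal / (implicit price deflator/100) = 9433.23 / 1.122 = 8407.51.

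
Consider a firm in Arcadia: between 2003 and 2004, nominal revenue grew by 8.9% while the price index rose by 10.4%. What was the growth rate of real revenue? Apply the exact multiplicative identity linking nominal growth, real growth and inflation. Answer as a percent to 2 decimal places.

(1 + g_nom) = (1 + g_real)(1 + π), so g_real = 1.0890 / 1.1040 − 1 = -0.01359.

-1.36%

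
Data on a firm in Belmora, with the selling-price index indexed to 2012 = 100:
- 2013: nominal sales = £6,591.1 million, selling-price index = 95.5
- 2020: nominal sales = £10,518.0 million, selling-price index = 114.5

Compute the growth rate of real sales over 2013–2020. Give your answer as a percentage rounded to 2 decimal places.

33.10%

Deflate each year: 2013 → 6591.1/0.955 = 6901.68; 2020 → 10518.0/1.145 = 9186.03.
So real sales changed by 9186.03/6901.68 − 1 = 0.3310, i.e. 33.10%.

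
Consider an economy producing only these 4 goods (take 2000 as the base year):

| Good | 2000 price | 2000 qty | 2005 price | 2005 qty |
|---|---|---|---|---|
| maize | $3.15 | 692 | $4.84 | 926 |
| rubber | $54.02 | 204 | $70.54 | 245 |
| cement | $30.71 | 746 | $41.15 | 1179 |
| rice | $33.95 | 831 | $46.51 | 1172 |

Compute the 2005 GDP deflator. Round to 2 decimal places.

Nominal GDP 2005 = 4.84·926 + 70.54·245 + 41.15·1179 + 46.51·1172 = 124789.71.
Real GDP 2005 (at 2000 prices) = 3.15·926 + 54.02·245 + 30.71·1179 + 33.95·1172 = 92148.29.
Deflator = Nominal/Real × 100 = 124789.71/92148.29 × 100 = 135.423.

135.42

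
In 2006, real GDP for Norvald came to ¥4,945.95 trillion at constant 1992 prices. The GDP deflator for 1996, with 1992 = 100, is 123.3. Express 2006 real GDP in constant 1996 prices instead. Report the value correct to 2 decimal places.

Real GDP in 1996 prices = Real GDP in 1992 prices × (P_1996/P_1992) = 4945.95 × 1.233 = 6098.36.

¥6,098.36 trillion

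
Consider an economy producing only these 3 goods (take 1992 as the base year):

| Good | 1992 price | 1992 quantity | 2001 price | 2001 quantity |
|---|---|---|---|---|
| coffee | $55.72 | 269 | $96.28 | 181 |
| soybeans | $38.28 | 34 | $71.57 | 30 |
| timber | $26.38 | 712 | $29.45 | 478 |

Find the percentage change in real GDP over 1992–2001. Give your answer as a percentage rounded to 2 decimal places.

-32.02%

Real GDP 1992 = Nominal GDP 1992 = 55.72·269 + 38.28·34 + 26.38·712 = 35072.76.
Real GDP 2001 (at 1992 prices) = 55.72·181 + 38.28·30 + 26.38·478 = 23843.36.
Real growth = 23843.36/35072.76 − 1 = -0.3202.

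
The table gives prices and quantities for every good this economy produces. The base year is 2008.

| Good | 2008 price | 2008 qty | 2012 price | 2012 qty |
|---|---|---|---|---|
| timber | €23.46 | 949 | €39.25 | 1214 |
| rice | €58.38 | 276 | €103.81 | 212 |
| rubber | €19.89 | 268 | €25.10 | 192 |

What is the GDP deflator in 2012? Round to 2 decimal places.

Nominal GDP 2012 = 39.25·1214 + 103.81·212 + 25.10·192 = 74476.42.
Real GDP 2012 (at 2008 prices) = 23.46·1214 + 58.38·212 + 19.89·192 = 44675.88.
Deflator = Nominal/Real × 100 = 74476.42/44675.88 × 100 = 166.704.

166.70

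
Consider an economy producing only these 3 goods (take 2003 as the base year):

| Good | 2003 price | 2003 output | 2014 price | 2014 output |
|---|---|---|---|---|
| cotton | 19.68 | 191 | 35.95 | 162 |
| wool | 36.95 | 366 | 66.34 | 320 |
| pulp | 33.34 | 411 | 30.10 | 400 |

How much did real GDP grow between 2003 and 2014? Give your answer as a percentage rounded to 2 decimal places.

-8.51%

Real GDP 2003 = Nominal GDP 2003 = 19.68·191 + 36.95·366 + 33.34·411 = 30985.32.
Real GDP 2014 (at 2003 prices) = 19.68·162 + 36.95·320 + 33.34·400 = 28348.16.
Real growth = 28348.16/30985.32 − 1 = -0.0851.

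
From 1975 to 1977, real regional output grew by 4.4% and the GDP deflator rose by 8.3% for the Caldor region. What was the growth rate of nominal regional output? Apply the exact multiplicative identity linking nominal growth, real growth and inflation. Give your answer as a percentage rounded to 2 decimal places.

(1 + g_nom) = (1 + g_real)(1 + π) = 1.0440 × 1.0830 = 1.13065.

13.07%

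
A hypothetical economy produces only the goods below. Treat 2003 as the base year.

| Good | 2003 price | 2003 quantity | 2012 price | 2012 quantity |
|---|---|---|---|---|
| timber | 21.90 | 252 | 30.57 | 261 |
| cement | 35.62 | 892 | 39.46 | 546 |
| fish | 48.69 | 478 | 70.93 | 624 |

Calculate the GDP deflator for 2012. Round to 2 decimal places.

Nominal GDP 2012 = 30.57·261 + 39.46·546 + 70.93·624 = 73784.25.
Real GDP 2012 (at 2003 prices) = 21.90·261 + 35.62·546 + 48.69·624 = 55546.98.
Deflator = Nominal/Real × 100 = 73784.25/55546.98 × 100 = 132.832.

132.83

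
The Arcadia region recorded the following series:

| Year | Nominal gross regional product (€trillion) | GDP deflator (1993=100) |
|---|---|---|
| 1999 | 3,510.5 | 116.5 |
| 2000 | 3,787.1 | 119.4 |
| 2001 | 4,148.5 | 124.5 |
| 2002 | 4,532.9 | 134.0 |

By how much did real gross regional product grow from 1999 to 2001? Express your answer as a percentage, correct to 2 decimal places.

10.58%

Real gross regional product 1999 = 3510.5/1.165 = 3013.30.
Real gross regional product 2001 = 4148.5/1.245 = 3332.13.
Change = 3332.13/3013.30 − 1 = 0.1058.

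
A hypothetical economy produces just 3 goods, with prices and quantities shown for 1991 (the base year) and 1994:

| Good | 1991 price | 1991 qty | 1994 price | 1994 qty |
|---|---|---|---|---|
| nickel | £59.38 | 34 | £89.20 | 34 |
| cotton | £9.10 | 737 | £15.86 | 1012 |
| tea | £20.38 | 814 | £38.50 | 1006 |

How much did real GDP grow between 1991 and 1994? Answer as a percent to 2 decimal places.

Real GDP 1991 = Nominal GDP 1991 = 59.38·34 + 9.10·737 + 20.38·814 = 25314.94.
Real GDP 1994 (at 1991 prices) = 59.38·34 + 9.10·1012 + 20.38·1006 = 31730.40.
Real growth = 31730.40/25314.94 − 1 = 0.2534.

25.34%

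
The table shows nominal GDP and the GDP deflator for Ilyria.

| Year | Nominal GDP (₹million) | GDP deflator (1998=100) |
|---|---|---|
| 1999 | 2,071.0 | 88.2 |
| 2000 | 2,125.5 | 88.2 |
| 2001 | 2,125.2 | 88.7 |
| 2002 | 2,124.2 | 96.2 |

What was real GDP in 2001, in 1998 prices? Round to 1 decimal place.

₹2,395.9 million

Real GDP 2001 = 2125.2 / 0.887 = 2395.94.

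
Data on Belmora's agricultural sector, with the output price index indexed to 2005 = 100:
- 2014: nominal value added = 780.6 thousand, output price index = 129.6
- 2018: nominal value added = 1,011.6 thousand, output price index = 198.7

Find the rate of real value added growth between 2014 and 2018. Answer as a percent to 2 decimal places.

-15.47%

Deflate each year: 2014 → 780.6/1.296 = 602.31; 2018 → 1011.6/1.987 = 509.11.
So real value added changed by 509.11/602.31 − 1 = -0.1547, i.e. -15.47%.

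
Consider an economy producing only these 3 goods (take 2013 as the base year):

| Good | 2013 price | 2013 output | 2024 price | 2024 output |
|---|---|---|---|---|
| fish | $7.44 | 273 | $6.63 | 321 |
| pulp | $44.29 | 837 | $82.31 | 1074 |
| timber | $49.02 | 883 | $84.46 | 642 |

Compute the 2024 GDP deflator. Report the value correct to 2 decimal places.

Nominal GDP 2024 = 6.63·321 + 82.31·1074 + 84.46·642 = 144752.49.
Real GDP 2024 (at 2013 prices) = 7.44·321 + 44.29·1074 + 49.02·642 = 81426.54.
Deflator = Nominal/Real × 100 = 144752.49/81426.54 × 100 = 177.771.

177.77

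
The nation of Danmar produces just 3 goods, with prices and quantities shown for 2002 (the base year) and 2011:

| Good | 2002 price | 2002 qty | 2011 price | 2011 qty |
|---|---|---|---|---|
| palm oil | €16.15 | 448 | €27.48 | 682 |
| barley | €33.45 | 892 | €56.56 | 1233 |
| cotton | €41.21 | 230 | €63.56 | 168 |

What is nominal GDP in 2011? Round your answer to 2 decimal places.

€99157.92

Nominal GDP 2011 = Σ (p_2011 × q_2011) = 27.48·682 + 56.56·1233 + 63.56·168 = 99157.92.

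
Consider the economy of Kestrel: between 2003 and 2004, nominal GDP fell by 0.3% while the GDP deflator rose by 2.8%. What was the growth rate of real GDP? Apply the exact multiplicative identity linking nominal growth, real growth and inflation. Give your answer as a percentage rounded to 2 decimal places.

-3.02%

(1 + g_nom) = (1 + g_real)(1 + π), so g_real = 0.9970 / 1.0280 − 1 = -0.03016.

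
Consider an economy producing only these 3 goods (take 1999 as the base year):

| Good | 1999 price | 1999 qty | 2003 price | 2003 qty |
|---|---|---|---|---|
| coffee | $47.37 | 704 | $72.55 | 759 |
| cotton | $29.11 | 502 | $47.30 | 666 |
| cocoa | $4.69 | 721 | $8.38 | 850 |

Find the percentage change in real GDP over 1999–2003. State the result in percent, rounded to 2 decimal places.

Real GDP 1999 = Nominal GDP 1999 = 47.37·704 + 29.11·502 + 4.69·721 = 51343.19.
Real GDP 2003 (at 1999 prices) = 47.37·759 + 29.11·666 + 4.69·850 = 59327.59.
Real growth = 59327.59/51343.19 − 1 = 0.1555.

15.55%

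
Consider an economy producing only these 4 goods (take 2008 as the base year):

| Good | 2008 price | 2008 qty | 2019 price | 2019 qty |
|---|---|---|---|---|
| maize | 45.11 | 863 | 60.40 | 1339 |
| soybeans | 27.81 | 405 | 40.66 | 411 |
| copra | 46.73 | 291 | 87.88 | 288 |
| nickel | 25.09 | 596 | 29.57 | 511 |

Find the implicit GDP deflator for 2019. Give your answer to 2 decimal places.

Nominal GDP 2019 = 60.40·1339 + 40.66·411 + 87.88·288 + 29.57·511 = 138006.57.
Real GDP 2019 (at 2008 prices) = 45.11·1339 + 27.81·411 + 46.73·288 + 25.09·511 = 98111.43.
Deflator = Nominal/Real × 100 = 138006.57/98111.43 × 100 = 140.663.

140.66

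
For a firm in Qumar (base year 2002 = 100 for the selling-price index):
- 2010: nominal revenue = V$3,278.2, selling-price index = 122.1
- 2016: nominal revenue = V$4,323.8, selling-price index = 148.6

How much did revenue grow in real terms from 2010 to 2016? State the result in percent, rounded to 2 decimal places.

Real revenue 2010 = 3278.2 / 1.221 = 2684.85.
Real revenue 2016 = 4323.8 / 1.486 = 2909.69.
Real growth = 2909.69 / 2684.85 − 1 = 0.0837.

8.37%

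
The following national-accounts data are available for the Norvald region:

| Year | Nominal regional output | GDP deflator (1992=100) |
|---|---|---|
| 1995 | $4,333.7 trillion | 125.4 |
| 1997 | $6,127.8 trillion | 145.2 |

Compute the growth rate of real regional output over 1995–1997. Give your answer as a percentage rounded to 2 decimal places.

22.12%

Real regional output 1995 = 4333.7 / 1.254 = 3455.90.
Real regional output 1997 = 6127.8 / 1.452 = 4220.25.
Real growth = 4220.25 / 3455.90 − 1 = 0.2212.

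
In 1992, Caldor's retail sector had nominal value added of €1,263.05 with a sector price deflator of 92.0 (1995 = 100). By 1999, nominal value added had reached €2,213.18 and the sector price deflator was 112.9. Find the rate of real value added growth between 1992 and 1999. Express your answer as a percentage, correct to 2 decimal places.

Real value added 1992 = 1263.05 / 0.920 = 1372.88.
Real value added 1999 = 2213.18 / 1.129 = 1960.30.
Real growth = 1960.30 / 1372.88 − 1 = 0.4279.

42.79%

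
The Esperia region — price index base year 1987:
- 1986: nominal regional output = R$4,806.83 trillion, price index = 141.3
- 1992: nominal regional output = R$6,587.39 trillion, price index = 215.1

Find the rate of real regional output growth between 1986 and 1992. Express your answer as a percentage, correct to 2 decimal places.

Deflate each year: 1986 → 4806.83/1.413 = 3401.86; 1992 → 6587.39/2.151 = 3062.48.
So real regional output changed by 3062.48/3401.86 − 1 = -0.0998, i.e. -9.98%.

-9.98%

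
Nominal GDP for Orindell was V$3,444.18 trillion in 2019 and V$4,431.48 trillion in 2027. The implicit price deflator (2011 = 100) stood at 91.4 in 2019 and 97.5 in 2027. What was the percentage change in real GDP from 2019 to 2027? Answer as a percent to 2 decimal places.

Deflate each year: 2019 → 3444.18/0.914 = 3768.25; 2027 → 4431.48/0.975 = 4545.11.
So real GDP changed by 4545.11/3768.25 − 1 = 0.2062, i.e. 20.62%.

20.62%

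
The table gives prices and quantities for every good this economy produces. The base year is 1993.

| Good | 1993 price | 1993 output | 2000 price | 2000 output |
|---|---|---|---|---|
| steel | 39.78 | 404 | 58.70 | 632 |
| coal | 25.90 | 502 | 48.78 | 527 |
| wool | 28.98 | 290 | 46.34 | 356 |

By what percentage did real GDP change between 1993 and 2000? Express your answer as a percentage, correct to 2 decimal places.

31.03%

Real GDP 1993 = Nominal GDP 1993 = 39.78·404 + 25.90·502 + 28.98·290 = 37477.12.
Real GDP 2000 (at 1993 prices) = 39.78·632 + 25.90·527 + 28.98·356 = 49107.14.
Real growth = 49107.14/37477.12 − 1 = 0.3103.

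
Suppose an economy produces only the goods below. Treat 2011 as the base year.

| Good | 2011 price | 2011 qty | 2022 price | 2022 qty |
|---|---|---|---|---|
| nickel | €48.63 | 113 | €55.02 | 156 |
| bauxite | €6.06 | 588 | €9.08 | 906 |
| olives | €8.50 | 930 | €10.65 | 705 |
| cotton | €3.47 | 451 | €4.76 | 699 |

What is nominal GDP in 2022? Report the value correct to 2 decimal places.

€27645.09

Nominal GDP 2022 = Σ (p_2022 × q_2022) = 55.02·156 + 9.08·906 + 10.65·705 + 4.76·699 = 27645.09.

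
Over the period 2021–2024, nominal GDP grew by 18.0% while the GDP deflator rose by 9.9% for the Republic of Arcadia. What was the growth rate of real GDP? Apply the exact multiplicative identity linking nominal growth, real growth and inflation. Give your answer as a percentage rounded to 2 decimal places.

(1 + g_nom) = (1 + g_real)(1 + π), so g_real = 1.1800 / 1.0990 − 1 = 0.07370.

7.37%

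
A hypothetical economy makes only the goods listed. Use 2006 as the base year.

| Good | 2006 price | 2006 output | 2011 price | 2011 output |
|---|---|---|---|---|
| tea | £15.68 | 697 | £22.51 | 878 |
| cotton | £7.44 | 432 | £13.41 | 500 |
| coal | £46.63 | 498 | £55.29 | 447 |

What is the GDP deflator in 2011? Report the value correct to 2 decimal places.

133.53

Nominal GDP 2011 = 22.51·878 + 13.41·500 + 55.29·447 = 51183.41.
Real GDP 2011 (at 2006 prices) = 15.68·878 + 7.44·500 + 46.63·447 = 38330.65.
Deflator = Nominal/Real × 100 = 51183.41/38330.65 × 100 = 133.531.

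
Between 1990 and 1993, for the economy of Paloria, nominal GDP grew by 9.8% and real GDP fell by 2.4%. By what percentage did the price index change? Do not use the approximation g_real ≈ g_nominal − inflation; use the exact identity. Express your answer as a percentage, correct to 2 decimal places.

(1 + g_nom) = (1 + g_real)(1 + π), so π = 1.0980 / 0.9760 − 1 = 0.12500.

12.50%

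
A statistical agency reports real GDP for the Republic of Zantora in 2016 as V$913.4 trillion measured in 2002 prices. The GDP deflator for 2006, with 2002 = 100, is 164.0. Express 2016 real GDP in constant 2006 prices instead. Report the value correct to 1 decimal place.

Real GDP in 2006 prices = Real GDP in 2002 prices × (P_2006/P_2002) = 913.4 × 1.640 = 1497.98.

V$1,498.0 trillion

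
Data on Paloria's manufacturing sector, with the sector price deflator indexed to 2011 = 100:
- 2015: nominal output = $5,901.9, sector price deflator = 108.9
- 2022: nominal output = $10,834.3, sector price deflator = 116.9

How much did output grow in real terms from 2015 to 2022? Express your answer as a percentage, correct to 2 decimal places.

Real output 2015 = 5901.9 / 1.089 = 5419.56.
Real output 2022 = 10834.3 / 1.169 = 9268.01.
Real growth = 9268.01 / 5419.56 − 1 = 0.7101.

71.01%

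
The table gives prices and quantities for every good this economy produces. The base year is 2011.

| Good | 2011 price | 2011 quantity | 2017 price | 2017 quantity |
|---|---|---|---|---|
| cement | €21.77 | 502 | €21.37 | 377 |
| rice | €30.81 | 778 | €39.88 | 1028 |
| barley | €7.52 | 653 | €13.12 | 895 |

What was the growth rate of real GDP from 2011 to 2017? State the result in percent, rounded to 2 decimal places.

Real GDP 2011 = Nominal GDP 2011 = 21.77·502 + 30.81·778 + 7.52·653 = 39809.28.
Real GDP 2017 (at 2011 prices) = 21.77·377 + 30.81·1028 + 7.52·895 = 46610.37.
Real growth = 46610.37/39809.28 − 1 = 0.1708.

17.08%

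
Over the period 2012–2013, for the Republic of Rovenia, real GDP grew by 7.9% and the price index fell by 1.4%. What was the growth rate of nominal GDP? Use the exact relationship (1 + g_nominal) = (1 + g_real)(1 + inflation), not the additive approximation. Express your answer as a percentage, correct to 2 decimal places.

6.39%

(1 + g_nom) = (1 + g_real)(1 + π) = 1.0790 × 0.9860 = 1.06389.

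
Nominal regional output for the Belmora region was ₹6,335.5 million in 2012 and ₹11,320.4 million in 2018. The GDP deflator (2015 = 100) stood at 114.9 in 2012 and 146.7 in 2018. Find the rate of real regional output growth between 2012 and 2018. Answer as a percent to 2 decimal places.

Deflate each year: 2012 → 6335.5/1.149 = 5513.93; 2018 → 11320.4/1.467 = 7716.70.
So real regional output changed by 7716.70/5513.93 − 1 = 0.3995, i.e. 39.95%.

39.95%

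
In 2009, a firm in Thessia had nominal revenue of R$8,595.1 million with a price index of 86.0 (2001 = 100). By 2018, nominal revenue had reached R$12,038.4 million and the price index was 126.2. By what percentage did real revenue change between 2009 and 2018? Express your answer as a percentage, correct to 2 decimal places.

-4.55%

Real revenue 2009 = 8595.1 / 0.860 = 9994.30.
Real revenue 2018 = 12038.4 / 1.262 = 9539.14.
Real growth = 9539.14 / 9994.30 − 1 = -0.0455.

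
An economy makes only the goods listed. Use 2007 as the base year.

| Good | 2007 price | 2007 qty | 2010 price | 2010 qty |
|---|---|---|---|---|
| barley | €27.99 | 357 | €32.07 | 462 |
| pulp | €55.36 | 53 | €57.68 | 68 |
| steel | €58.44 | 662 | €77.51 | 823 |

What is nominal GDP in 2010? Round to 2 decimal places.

€82529.31

Nominal GDP 2010 = Σ (p_2010 × q_2010) = 32.07·462 + 57.68·68 + 77.51·823 = 82529.31.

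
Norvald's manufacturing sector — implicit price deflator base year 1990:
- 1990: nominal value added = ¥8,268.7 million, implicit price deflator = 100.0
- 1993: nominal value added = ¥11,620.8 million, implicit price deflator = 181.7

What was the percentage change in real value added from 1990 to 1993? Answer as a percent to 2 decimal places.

-22.65%

Real value added 1990 = 8268.7 / 1.000 = 8268.70.
Real value added 1993 = 11620.8 / 1.817 = 6395.60.
Real growth = 6395.60 / 8268.70 − 1 = -0.2265.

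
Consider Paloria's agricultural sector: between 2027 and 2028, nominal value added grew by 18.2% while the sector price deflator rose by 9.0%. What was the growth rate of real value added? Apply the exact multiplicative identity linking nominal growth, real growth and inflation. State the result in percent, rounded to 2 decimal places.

8.44%

(1 + g_nom) = (1 + g_real)(1 + π), so g_real = 1.1820 / 1.0900 − 1 = 0.08440.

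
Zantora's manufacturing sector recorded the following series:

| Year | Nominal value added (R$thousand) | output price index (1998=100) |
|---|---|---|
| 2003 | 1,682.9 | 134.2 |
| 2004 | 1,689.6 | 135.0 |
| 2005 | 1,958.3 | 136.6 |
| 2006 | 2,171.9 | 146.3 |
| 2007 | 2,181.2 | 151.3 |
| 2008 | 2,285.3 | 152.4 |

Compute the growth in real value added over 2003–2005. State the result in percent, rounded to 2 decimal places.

Real value added 2003 = 1682.9/1.342 = 1254.02.
Real value added 2005 = 1958.3/1.366 = 1433.60.
Change = 1433.60/1254.02 − 1 = 0.1432.

14.32%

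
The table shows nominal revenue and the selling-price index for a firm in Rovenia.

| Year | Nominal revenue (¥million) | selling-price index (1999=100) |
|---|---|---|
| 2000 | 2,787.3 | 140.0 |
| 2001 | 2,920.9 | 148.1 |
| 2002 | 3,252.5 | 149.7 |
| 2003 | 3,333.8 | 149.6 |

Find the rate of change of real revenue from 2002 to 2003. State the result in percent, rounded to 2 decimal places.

Real revenue 2002 = 3252.5/1.497 = 2172.68.
Real revenue 2003 = 3333.8/1.496 = 2228.48.
Change = 2228.48/2172.68 − 1 = 0.0257.

2.57%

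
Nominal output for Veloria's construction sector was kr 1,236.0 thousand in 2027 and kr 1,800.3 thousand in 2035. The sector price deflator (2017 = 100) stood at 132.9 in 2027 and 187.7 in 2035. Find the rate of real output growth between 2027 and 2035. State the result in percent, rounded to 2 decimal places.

3.13%

Real output 2027 = 1236.0 / 1.329 = 930.02.
Real output 2035 = 1800.3 / 1.877 = 959.14.
Real growth = 959.14 / 930.02 − 1 = 0.0313.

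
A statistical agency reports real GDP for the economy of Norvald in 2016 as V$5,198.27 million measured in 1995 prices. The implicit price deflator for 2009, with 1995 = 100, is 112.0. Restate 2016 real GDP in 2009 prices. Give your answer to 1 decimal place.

Real GDP in 2009 prices = Real GDP in 1995 prices × (P_2009/P_1995) = 5198.27 × 1.120 = 5822.06.

V$5,822.1 million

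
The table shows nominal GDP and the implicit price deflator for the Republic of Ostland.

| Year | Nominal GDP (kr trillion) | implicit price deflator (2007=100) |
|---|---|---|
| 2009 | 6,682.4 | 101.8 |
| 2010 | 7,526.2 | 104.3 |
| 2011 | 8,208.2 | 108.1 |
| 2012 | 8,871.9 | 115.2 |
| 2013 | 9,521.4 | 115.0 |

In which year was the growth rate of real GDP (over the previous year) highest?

2010

2010: real = 7526.2/1.043 = 7215.92; growth vs 2009 (6564.24) = 9.93%.
2011: real = 8208.2/1.081 = 7593.15; growth vs 2010 (7215.92) = 5.23%.
2012: real = 8871.9/1.152 = 7701.30; growth vs 2011 (7593.15) = 1.42%.
2013: real = 9521.4/1.150 = 8279.48; growth vs 2012 (7701.30) = 7.51%.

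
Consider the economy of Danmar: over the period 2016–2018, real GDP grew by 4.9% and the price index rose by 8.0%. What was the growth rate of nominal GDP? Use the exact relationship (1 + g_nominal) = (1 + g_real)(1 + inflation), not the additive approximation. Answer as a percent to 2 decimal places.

(1 + g_nom) = (1 + g_real)(1 + π) = 1.0490 × 1.0800 = 1.13292.

13.29%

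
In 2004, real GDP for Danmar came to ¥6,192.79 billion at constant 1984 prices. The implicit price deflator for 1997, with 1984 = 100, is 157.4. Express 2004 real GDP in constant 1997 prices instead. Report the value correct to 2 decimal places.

¥9,747.45 billion

Real GDP in 1997 prices = Real GDP in 1984 prices × (P_1997/P_1984) = 6192.79 × 1.574 = 9747.45.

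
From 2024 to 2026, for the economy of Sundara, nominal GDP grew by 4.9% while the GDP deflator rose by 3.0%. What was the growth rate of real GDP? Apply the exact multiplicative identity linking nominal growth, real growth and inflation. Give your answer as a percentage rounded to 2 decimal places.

1.84%

(1 + g_nom) = (1 + g_real)(1 + π), so g_real = 1.0490 / 1.0300 − 1 = 0.01845.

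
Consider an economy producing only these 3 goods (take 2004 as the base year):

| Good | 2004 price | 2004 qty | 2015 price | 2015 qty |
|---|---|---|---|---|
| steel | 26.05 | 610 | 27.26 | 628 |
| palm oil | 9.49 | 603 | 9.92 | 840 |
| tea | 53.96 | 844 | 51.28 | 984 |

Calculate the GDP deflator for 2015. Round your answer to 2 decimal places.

98.04

Nominal GDP 2015 = 27.26·628 + 9.92·840 + 51.28·984 = 75911.60.
Real GDP 2015 (at 2004 prices) = 26.05·628 + 9.49·840 + 53.96·984 = 77427.64.
Deflator = Nominal/Real × 100 = 75911.60/77427.64 × 100 = 98.042.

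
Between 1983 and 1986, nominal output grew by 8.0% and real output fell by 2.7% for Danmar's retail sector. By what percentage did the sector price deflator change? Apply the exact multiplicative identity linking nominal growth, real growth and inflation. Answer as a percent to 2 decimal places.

11.00%

(1 + g_nom) = (1 + g_real)(1 + π), so π = 1.0800 / 0.9730 − 1 = 0.10997.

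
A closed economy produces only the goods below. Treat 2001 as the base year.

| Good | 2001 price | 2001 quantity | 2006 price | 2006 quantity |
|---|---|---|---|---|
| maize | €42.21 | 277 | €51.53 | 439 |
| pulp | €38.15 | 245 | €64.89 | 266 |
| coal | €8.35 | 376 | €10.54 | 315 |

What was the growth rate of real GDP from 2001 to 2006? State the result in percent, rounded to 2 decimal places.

Real GDP 2001 = Nominal GDP 2001 = 42.21·277 + 38.15·245 + 8.35·376 = 24178.52.
Real GDP 2006 (at 2001 prices) = 42.21·439 + 38.15·266 + 8.35·315 = 31308.34.
Real growth = 31308.34/24178.52 − 1 = 0.2949.

29.49%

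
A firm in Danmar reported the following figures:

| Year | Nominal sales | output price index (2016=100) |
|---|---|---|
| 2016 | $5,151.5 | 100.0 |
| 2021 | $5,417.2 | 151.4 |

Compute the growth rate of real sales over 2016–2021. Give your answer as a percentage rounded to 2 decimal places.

-30.54%

Real sales 2016 = 5151.5 / 1.000 = 5151.50.
Real sales 2021 = 5417.2 / 1.514 = 3578.07.
Real growth = 3578.07 / 5151.50 − 1 = -0.3054.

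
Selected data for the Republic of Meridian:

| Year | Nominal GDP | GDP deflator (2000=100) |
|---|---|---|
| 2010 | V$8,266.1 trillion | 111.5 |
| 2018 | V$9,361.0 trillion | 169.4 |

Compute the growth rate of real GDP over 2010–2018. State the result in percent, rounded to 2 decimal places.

Real GDP 2010 = 8266.1 / 1.115 = 7413.54.
Real GDP 2018 = 9361.0 / 1.694 = 5525.97.
Real growth = 5525.97 / 7413.54 − 1 = -0.2546.

-25.46%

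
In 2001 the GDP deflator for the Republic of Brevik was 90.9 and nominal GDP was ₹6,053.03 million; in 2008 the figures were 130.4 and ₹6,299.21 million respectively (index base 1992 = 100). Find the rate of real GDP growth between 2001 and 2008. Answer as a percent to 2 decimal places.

Deflate each year: 2001 → 6053.03/0.909 = 6659.00; 2008 → 6299.21/1.304 = 4830.68.
So real GDP changed by 4830.68/6659.00 − 1 = -0.2746, i.e. -27.46%.

-27.46%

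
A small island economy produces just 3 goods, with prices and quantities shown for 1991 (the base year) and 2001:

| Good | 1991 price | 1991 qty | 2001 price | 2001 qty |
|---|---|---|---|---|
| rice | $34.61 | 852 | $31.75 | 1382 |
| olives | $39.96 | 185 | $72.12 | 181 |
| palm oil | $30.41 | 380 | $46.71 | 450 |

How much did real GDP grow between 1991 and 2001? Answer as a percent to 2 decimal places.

Real GDP 1991 = Nominal GDP 1991 = 34.61·852 + 39.96·185 + 30.41·380 = 48436.12.
Real GDP 2001 (at 1991 prices) = 34.61·1382 + 39.96·181 + 30.41·450 = 68748.28.
Real growth = 68748.28/48436.12 − 1 = 0.4194.

41.94%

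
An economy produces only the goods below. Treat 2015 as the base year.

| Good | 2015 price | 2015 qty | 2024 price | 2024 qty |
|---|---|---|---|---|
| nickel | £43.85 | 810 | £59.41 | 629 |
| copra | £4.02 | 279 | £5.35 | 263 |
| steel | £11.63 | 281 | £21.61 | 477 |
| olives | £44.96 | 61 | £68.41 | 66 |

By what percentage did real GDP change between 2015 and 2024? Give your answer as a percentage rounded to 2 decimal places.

Real GDP 2015 = Nominal GDP 2015 = 43.85·810 + 4.02·279 + 11.63·281 + 44.96·61 = 42650.67.
Real GDP 2024 (at 2015 prices) = 43.85·629 + 4.02·263 + 11.63·477 + 44.96·66 = 37153.78.
Real growth = 37153.78/42650.67 − 1 = -0.1289.

-12.89%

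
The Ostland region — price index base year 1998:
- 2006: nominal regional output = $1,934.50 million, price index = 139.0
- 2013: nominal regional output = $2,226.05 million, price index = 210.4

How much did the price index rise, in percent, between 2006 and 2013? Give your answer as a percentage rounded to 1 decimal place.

Price-level change = 210.4 / 139.0 − 1 = 0.5137.

51.4%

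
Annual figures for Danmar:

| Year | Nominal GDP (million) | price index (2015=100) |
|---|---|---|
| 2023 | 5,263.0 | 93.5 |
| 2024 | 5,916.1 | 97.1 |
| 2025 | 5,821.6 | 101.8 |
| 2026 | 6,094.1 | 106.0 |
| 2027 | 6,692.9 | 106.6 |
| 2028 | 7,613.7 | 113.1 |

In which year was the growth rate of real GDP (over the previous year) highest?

2024: real = 5916.1/0.971 = 6092.79; growth vs 2023 (5628.88) = 8.24%.
2025: real = 5821.6/1.018 = 5718.66; growth vs 2024 (6092.79) = -6.14%.
2026: real = 6094.1/1.060 = 5749.15; growth vs 2025 (5718.66) = 0.53%.
2027: real = 6692.9/1.066 = 6278.52; growth vs 2026 (5749.15) = 9.21%.
2028: real = 7613.7/1.131 = 6731.83; growth vs 2027 (6278.52) = 7.22%.

2027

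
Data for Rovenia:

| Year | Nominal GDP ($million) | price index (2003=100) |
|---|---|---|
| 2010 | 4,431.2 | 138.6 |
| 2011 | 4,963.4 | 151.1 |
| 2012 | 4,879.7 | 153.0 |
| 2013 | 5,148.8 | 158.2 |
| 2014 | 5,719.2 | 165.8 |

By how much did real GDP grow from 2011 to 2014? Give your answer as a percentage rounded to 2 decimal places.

Real GDP 2011 = 4963.4/1.511 = 3284.84.
Real GDP 2014 = 5719.2/1.658 = 3449.46.
Change = 3449.46/3284.84 − 1 = 0.0501.

5.01%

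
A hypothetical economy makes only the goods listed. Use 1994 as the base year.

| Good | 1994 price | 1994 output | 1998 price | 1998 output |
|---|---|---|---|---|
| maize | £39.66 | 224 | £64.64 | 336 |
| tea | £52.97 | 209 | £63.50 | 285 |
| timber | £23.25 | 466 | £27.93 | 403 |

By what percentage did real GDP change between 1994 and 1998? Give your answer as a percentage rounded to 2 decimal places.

Real GDP 1994 = Nominal GDP 1994 = 39.66·224 + 52.97·209 + 23.25·466 = 30789.07.
Real GDP 1998 (at 1994 prices) = 39.66·336 + 52.97·285 + 23.25·403 = 37791.96.
Real growth = 37791.96/30789.07 − 1 = 0.2274.

22.74%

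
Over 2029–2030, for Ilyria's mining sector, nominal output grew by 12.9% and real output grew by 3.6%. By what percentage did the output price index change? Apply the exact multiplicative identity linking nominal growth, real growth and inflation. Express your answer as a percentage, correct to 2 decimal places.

(1 + g_nom) = (1 + g_real)(1 + π), so π = 1.1290 / 1.0360 − 1 = 0.08977.

8.98%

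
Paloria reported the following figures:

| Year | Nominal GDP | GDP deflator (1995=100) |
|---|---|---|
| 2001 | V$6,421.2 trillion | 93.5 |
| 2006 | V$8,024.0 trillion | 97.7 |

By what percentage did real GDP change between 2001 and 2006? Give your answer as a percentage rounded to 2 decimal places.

19.59%

Deflate each year: 2001 → 6421.2/0.935 = 6867.59; 2006 → 8024.0/0.977 = 8212.90.
So real GDP changed by 8212.90/6867.59 − 1 = 0.1959, i.e. 19.59%.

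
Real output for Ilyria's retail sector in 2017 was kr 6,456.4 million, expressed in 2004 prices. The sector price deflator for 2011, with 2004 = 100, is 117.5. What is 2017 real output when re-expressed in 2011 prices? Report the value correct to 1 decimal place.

kr 7,586.3 million

Real output in 2011 prices = Real output in 2004 prices × (P_2011/P_2004) = 6456.4 × 1.175 = 7586.27.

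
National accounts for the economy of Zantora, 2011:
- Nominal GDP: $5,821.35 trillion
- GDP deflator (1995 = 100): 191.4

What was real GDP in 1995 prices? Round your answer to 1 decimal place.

$3,041.5 trillion

Real GDP = Nominal / (GDP deflator/100) = 5821.35 / 1.914 = 3041.46.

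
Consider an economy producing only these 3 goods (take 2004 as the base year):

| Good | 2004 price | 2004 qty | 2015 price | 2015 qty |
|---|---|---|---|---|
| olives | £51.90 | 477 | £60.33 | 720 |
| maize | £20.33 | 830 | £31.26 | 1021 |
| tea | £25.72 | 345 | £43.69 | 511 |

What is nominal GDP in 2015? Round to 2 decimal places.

£97679.65

Nominal GDP 2015 = Σ (p_2015 × q_2015) = 60.33·720 + 31.26·1021 + 43.69·511 = 97679.65.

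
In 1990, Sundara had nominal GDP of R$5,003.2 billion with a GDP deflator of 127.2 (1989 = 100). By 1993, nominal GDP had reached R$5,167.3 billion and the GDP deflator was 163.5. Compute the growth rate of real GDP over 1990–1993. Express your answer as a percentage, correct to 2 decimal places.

-19.65%

Real GDP 1990 = 5003.2 / 1.272 = 3933.33.
Real GDP 1993 = 5167.3 / 1.635 = 3160.43.
Real growth = 3160.43 / 3933.33 − 1 = -0.1965.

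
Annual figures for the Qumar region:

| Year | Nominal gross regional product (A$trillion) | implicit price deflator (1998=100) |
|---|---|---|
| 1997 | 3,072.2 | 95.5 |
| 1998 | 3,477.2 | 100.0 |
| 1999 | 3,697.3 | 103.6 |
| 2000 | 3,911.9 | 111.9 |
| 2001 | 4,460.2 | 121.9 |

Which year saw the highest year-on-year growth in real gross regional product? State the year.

1998: real = 3477.2/1.000 = 3477.20; growth vs 1997 (3216.96) = 8.09%.
1999: real = 3697.3/1.036 = 3568.82; growth vs 1998 (3477.20) = 2.63%.
2000: real = 3911.9/1.119 = 3495.89; growth vs 1999 (3568.82) = -2.04%.
2001: real = 4460.2/1.219 = 3658.90; growth vs 2000 (3495.89) = 4.66%.

1998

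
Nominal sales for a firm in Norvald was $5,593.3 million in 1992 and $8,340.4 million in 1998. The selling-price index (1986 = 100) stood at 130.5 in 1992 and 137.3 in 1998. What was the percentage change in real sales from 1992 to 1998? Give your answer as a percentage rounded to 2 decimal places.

41.73%

Deflate each year: 1992 → 5593.3/1.305 = 4286.05; 1998 → 8340.4/1.373 = 6074.58.
So real sales changed by 6074.58/4286.05 − 1 = 0.4173, i.e. 41.73%.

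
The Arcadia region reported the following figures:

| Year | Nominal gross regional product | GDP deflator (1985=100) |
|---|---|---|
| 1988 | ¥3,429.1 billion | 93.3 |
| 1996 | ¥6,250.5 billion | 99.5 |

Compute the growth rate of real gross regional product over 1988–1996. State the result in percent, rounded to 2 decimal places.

Deflate each year: 1988 → 3429.1/0.933 = 3675.35; 1996 → 6250.5/0.995 = 6281.91.
So real gross regional product changed by 6281.91/3675.35 − 1 = 0.7092, i.e. 70.92%.

70.92%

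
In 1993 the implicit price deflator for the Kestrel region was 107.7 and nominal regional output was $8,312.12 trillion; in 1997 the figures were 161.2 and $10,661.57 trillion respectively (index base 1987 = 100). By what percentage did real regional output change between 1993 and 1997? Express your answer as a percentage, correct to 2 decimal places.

-14.30%

Deflate each year: 1993 → 8312.12/1.077 = 7717.85; 1997 → 10661.57/1.612 = 6613.88.
So real regional output changed by 6613.88/7717.85 − 1 = -0.1430, i.e. -14.30%.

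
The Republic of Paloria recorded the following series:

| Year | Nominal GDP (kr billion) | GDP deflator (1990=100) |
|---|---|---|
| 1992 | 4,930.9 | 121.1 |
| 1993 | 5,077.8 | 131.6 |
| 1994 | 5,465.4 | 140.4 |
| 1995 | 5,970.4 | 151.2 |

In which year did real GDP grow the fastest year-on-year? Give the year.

1993: real = 5077.8/1.316 = 3858.51; growth vs 1992 (4071.76) = -5.24%.
1994: real = 5465.4/1.404 = 3892.74; growth vs 1993 (3858.51) = 0.89%.
1995: real = 5970.4/1.512 = 3948.68; growth vs 1994 (3892.74) = 1.44%.

1995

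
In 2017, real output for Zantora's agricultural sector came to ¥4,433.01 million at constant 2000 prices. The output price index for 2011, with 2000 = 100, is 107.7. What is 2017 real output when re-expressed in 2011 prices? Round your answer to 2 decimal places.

Real output in 2011 prices = Real output in 2000 prices × (P_2011/P_2000) = 4433.01 × 1.077 = 4774.35.

¥4,774.35 million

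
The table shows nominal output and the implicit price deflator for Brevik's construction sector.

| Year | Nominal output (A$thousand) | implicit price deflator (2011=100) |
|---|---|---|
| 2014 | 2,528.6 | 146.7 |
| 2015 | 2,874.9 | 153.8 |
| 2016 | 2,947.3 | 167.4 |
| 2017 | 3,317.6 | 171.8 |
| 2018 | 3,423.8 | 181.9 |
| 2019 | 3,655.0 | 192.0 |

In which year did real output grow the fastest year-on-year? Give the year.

2015: real = 2874.9/1.538 = 1869.25; growth vs 2014 (1723.65) = 8.45%.
2016: real = 2947.3/1.674 = 1760.63; growth vs 2015 (1869.25) = -5.81%.
2017: real = 3317.6/1.718 = 1931.08; growth vs 2016 (1760.63) = 9.68%.
2018: real = 3423.8/1.819 = 1882.24; growth vs 2017 (1931.08) = -2.53%.
2019: real = 3655.0/1.920 = 1903.65; growth vs 2018 (1882.24) = 1.14%.

2017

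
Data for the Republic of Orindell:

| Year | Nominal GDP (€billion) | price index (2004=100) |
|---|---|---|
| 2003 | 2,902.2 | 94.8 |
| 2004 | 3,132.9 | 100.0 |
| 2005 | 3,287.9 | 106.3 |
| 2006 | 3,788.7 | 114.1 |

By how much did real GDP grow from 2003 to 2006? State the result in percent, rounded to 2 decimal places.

Real GDP 2003 = 2902.2/0.948 = 3061.39.
Real GDP 2006 = 3788.7/1.141 = 3320.51.
Change = 3320.51/3061.39 − 1 = 0.0846.

8.46%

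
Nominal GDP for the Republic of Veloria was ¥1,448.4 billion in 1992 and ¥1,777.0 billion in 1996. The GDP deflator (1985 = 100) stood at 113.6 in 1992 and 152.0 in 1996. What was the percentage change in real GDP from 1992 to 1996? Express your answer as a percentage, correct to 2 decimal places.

-8.31%

Deflate each year: 1992 → 1448.4/1.136 = 1275.00; 1996 → 1777.0/1.520 = 1169.08.
So real GDP changed by 1169.08/1275.00 − 1 = -0.0831, i.e. -8.31%.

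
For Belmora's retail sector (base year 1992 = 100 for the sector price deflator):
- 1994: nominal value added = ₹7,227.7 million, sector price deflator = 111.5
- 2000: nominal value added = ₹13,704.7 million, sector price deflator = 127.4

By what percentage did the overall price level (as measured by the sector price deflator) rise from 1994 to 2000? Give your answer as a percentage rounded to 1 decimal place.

Price-level change = 127.4 / 111.5 − 1 = 0.1426.

14.3%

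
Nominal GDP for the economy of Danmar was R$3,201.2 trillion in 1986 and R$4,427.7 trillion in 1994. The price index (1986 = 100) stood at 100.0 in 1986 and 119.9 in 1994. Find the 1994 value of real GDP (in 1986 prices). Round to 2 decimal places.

R$3,692.83 trillion

Real GDP = Nominal / (price index/100) = 4427.7 / 1.199 = 3692.83.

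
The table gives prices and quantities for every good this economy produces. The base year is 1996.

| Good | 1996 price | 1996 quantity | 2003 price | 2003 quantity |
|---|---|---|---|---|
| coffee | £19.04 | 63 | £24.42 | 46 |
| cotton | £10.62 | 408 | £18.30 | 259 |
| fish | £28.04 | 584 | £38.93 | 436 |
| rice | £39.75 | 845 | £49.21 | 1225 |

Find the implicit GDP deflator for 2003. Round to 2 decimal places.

Nominal GDP 2003 = 24.42·46 + 18.30·259 + 38.93·436 + 49.21·1225 = 83118.75.
Real GDP 2003 (at 1996 prices) = 19.04·46 + 10.62·259 + 28.04·436 + 39.75·1225 = 64545.61.
Deflator = Nominal/Real × 100 = 83118.75/64545.61 × 100 = 128.775.

128.78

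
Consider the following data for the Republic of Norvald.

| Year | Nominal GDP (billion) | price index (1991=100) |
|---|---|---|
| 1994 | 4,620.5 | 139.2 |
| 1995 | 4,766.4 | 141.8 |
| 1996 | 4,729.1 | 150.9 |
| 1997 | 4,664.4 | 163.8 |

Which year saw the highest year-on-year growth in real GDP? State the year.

1995

1995: real = 4766.4/1.418 = 3361.35; growth vs 1994 (3319.32) = 1.27%.
1996: real = 4729.1/1.509 = 3133.93; growth vs 1995 (3361.35) = -6.77%.
1997: real = 4664.4/1.638 = 2847.62; growth vs 1996 (3133.93) = -9.14%.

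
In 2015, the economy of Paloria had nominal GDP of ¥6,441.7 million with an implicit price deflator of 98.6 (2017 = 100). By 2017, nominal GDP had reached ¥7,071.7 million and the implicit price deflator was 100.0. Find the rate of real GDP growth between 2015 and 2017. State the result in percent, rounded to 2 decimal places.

8.24%

Deflate each year: 2015 → 6441.7/0.986 = 6533.16; 2017 → 7071.7/1.000 = 7071.70.
So real GDP changed by 7071.70/6533.16 − 1 = 0.0824, i.e. 8.24%.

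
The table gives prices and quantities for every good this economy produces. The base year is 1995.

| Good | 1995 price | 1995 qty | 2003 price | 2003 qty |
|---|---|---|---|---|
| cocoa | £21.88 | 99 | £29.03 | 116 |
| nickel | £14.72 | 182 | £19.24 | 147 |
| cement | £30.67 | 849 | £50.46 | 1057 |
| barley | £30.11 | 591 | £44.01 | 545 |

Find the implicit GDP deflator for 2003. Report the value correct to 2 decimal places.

Nominal GDP 2003 = 29.03·116 + 19.24·147 + 50.46·1057 + 44.01·545 = 83517.43.
Real GDP 2003 (at 1995 prices) = 21.88·116 + 14.72·147 + 30.67·1057 + 30.11·545 = 53530.06.
Deflator = Nominal/Real × 100 = 83517.43/53530.06 × 100 = 156.020.

156.02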